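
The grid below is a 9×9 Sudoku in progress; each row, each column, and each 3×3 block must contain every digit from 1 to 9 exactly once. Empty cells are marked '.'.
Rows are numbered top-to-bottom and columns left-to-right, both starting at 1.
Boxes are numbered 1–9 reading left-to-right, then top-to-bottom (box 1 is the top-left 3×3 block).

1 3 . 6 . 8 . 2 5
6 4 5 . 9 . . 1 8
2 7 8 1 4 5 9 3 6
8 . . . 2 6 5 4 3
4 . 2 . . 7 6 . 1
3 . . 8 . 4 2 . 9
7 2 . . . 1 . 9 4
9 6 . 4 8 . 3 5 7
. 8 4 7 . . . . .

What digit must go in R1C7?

4

Cell R1C7 itself could take any of {4, 7} by direct elimination.
Consider where 4 can go in row 1.
R1C3 is out (column 3 already has a 4).
R1C5 is out (column 5 already has a 4).
So the only cell in row 1 that can hold 4 is R1C7.
Therefore R1C7 = 4.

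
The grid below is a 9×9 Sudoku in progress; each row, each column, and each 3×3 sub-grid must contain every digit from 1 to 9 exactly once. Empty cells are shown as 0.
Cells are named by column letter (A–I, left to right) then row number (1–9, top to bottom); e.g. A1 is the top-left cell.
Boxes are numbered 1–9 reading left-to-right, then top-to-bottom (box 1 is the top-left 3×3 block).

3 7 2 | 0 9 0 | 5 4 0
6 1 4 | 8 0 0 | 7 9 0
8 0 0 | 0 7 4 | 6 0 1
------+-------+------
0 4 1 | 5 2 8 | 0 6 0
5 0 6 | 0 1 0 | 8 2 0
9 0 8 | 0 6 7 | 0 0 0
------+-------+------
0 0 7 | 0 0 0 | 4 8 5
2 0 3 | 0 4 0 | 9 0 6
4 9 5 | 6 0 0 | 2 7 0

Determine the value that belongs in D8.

Cell D8 itself could take any of {1, 7} by direct elimination.
Consider where 7 can go in row 8.
B8 is out (column B already has a 7).
F8 is out (column F already has a 7).
H8 is out (column H already has a 7).
So the only cell in row 8 that can hold 7 is D8.
Therefore D8 = 7.

7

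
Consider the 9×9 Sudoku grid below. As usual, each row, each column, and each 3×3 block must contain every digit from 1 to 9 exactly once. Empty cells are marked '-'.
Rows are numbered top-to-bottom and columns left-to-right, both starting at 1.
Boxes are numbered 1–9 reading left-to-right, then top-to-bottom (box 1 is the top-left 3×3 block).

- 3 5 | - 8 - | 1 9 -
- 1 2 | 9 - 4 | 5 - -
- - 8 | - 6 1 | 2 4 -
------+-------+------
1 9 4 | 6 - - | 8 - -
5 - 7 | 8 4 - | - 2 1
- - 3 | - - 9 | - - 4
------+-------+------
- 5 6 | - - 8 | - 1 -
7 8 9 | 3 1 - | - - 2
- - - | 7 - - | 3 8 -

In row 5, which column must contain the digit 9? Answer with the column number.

7

Consider where 9 can go in row 5.
R5C2 is out (column 2 already has a 9).
R5C6 is out (column 6 already has a 9).
So the only cell in row 5 that can hold 9 is R5C7.
That is column 7.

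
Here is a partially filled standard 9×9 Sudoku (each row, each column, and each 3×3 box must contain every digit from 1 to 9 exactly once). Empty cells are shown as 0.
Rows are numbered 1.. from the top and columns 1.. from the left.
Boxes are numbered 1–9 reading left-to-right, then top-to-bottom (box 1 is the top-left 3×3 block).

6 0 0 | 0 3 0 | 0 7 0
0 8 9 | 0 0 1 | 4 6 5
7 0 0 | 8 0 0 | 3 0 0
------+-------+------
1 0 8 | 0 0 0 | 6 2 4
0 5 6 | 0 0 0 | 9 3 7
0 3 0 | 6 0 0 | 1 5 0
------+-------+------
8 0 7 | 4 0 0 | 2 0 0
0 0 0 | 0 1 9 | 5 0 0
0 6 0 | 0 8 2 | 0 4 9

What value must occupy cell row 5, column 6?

Cell row 5, column 6 itself could take any of {4, 8} by direct elimination.
Consider where 8 can go in row 5.
row 5, column 1 is out (column 1 already has a 8).
row 5, column 4 is out (column 4 already has a 8).
row 5, column 5 is out (column 5 already has a 8).
So the only cell in row 5 that can hold 8 is row 5, column 6.
Therefore row 5, column 6 = 8.

8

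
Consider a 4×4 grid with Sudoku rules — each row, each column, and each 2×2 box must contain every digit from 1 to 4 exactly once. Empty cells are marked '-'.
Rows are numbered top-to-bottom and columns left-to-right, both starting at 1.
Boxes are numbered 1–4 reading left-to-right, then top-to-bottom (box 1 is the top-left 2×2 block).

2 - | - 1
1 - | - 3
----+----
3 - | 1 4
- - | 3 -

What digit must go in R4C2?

Cell R4C2 itself could take any of {1, 2, 4} by direct elimination.
Consider where 1 can go in column 2.
R1C2 is out (row 1 already has a 1).
R2C2 is out (row 2 already has a 1).
R3C2 is out (row 3 already has a 1).
So the only cell in column 2 that can hold 1 is R4C2.
Therefore R4C2 = 1.

1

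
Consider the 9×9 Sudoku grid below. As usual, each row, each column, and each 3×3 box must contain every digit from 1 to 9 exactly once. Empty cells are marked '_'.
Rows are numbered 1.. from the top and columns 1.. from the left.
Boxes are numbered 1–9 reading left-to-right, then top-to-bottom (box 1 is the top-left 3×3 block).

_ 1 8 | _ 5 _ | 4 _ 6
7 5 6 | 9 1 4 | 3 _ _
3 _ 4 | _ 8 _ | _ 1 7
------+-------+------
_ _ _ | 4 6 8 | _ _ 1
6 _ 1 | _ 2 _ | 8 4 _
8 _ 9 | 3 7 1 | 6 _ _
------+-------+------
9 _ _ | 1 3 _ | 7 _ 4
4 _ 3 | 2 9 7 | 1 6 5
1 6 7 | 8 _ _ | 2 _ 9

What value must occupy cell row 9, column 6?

Row 9 already contains {1, 2, 6, 7, 8, 9}.
Column 6 already contains {1, 4, 7, 8}.
Its 3×3 block (box 8) already contains {1, 2, 3, 7, 8, 9}.
The only value from 1–9 not eliminated is 5, so row 9, column 6 = 5.

5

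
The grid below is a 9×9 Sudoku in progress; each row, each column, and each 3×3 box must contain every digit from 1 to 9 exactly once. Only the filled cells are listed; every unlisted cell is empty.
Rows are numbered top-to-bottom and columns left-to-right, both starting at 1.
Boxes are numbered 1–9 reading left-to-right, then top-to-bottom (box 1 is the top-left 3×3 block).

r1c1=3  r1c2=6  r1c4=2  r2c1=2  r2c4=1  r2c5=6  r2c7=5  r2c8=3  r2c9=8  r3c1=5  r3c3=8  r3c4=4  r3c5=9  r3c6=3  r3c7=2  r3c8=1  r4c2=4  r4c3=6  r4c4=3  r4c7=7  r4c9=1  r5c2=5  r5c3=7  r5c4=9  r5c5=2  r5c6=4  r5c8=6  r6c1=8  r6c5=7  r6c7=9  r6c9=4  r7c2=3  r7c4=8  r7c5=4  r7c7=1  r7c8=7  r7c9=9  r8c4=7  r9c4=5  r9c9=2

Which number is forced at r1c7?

4

Row 1 already contains {2, 3, 6}.
Column 7 already contains {1, 2, 5, 7, 9}.
Its 3×3 block (box 3) already contains {1, 2, 3, 5, 8}.
The only value from 1–9 not eliminated is 4, so r1c7 = 4.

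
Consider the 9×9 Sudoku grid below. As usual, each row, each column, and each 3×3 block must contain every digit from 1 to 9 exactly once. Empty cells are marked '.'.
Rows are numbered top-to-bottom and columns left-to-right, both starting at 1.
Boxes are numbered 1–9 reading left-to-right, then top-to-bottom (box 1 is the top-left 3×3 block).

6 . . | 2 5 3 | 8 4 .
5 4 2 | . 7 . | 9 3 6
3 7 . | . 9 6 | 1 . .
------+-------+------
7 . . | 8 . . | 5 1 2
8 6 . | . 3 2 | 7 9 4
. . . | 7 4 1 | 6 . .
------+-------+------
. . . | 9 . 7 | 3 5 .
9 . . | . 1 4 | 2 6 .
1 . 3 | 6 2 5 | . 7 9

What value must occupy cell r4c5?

Row 4 already contains {1, 2, 5, 7, 8}.
Column 5 already contains {1, 2, 3, 4, 5, 7, 9}.
Its 3×3 block (box 5) already contains {1, 2, 3, 4, 7, 8}.
The only value from 1–9 not eliminated is 6, so r4c5 = 6.

6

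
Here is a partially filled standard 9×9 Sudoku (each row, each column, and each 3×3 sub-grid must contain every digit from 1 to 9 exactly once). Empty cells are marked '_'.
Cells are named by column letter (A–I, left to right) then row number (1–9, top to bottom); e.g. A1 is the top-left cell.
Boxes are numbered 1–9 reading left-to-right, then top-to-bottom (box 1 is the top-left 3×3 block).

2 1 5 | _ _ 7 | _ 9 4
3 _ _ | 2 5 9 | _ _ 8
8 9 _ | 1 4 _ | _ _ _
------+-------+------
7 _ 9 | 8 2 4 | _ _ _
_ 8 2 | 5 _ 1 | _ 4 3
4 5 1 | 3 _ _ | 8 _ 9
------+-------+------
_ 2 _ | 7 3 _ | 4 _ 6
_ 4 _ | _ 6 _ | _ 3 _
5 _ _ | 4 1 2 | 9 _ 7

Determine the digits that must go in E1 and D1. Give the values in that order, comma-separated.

For E1:
  Row 1 already contains {1, 2, 4, 5, 7, 9}.
  Column E already contains {1, 2, 3, 4, 5, 6}.
  Its 3×3 block (box 2) already contains {1, 2, 4, 5, 7, 9}.
  The only value from 1–9 not eliminated is 8, so E1 = 8.
For D1:
  Row 1 already contains {1, 2, 4, 5, 7, 9}.
  Column D already contains {1, 2, 3, 4, 5, 7, 8}.
  Its 3×3 block (box 2) already contains {1, 2, 4, 5, 7, 9}.
  The only value from 1–9 not eliminated is 6, so D1 = 6.

8,6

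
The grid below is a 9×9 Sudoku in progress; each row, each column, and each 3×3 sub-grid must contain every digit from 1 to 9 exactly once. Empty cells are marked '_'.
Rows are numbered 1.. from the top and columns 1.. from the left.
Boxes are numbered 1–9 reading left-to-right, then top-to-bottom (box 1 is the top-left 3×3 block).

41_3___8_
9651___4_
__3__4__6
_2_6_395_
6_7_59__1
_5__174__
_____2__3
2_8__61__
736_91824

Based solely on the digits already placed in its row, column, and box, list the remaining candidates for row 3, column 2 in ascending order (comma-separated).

Row 3 already contains {3, 4, 6}.
Column 2 already contains {1, 2, 3, 5, 6}.
Its 3×3 block (box 1) already contains {1, 3, 4, 5, 6, 9}.
Removing those from 1–9 leaves {7, 8} as the candidates for row 3, column 2.

7,8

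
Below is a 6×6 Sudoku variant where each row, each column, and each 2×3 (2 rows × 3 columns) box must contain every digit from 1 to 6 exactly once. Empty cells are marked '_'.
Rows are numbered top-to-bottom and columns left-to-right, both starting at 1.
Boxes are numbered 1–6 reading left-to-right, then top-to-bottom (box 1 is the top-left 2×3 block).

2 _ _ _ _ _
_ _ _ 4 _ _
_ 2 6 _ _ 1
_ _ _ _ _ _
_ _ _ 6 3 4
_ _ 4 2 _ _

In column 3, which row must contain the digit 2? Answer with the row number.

Consider where 2 can go in column 3.
r1c3 is out (row 1 already has a 2).
r2c3 is out (box 1 already has a 2).
r4c3 is out (box 3 already has a 2).
So the only cell in column 3 that can hold 2 is r5c3.
That is row 5.

5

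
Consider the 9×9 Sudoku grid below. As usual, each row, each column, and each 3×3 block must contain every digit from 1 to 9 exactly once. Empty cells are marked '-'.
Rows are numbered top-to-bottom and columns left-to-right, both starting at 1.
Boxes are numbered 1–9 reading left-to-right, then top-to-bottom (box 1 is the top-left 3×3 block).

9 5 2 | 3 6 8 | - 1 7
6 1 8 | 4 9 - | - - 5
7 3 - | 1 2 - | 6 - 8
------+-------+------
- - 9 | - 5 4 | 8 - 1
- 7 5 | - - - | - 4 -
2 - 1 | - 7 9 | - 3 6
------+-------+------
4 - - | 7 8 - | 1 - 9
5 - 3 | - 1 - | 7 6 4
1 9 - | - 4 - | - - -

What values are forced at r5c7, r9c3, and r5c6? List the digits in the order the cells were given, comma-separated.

9,7,1

For r5c7:
  Consider where 9 can go in column 7.
  r1c7 is out (row 1 already has a 9).
  r2c7 is out (row 2 already has a 9).
  r6c7 is out (row 6 already has a 9).
  r9c7 is out (row 9 already has a 9).
  So the only cell in column 7 that can hold 9 is r5c7.
  So r5c7 = 9.
For r9c3:
  Consider where 7 can go in row 9.
  r9c4 is out (column 4 already has a 7).
  r9c6 is out (box 8 already has a 7).
  r9c7 is out (column 7 already has a 7).
  r9c8 is out (box 9 already has a 7).
  r9c9 is out (column 9 already has a 7).
  So the only cell in row 9 that can hold 7 is r9c3.
  So r9c3 = 7.
For r5c6:
  Consider where 1 can go in row 5.
  r5c1 is out (column 1 already has a 1).
  r5c4 is out (column 4 already has a 1).
  r5c5 is out (column 5 already has a 1).
  r5c7 is out (column 7 already has a 1).
  r5c9 is out (column 9 already has a 1).
  So the only cell in row 5 that can hold 1 is r5c6.
  So r5c6 = 1.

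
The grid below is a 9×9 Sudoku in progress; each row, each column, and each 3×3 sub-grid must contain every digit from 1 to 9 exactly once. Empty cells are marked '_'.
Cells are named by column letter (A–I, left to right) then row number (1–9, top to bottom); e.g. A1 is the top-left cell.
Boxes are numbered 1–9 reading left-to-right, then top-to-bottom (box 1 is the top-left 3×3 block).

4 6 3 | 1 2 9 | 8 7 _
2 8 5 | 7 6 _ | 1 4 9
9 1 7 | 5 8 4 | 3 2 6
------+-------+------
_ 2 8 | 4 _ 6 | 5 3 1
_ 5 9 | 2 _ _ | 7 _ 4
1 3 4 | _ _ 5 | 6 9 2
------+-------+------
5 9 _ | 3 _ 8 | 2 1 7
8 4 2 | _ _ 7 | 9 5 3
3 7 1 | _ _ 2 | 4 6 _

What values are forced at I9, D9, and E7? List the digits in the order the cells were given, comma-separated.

8,9,4

For I9:
  Row 9 already contains {1, 2, 3, 4, 6, 7}.
  Column I already contains {1, 2, 3, 4, 6, 7, 9}.
  Its 3×3 block (box 9) already contains {1, 2, 3, 4, 5, 6, 7, 9}.
  The only value from 1–9 not eliminated is 8, so I9 = 8.
For D9:
  Row 9 already contains {1, 2, 3, 4, 6, 7}.
  Column D already contains {1, 2, 3, 4, 5, 7}.
  Its 3×3 block (box 8) already contains {2, 3, 7, 8}.
  The only value from 1–9 not eliminated is 9, so D9 = 9.
For E7:
  Row 7 already contains {1, 2, 3, 5, 7, 8, 9}.
  Column E already contains {2, 6, 8}.
  Its 3×3 block (box 8) already contains {2, 3, 7, 8}.
  The only value from 1–9 not eliminated is 4, so E7 = 4.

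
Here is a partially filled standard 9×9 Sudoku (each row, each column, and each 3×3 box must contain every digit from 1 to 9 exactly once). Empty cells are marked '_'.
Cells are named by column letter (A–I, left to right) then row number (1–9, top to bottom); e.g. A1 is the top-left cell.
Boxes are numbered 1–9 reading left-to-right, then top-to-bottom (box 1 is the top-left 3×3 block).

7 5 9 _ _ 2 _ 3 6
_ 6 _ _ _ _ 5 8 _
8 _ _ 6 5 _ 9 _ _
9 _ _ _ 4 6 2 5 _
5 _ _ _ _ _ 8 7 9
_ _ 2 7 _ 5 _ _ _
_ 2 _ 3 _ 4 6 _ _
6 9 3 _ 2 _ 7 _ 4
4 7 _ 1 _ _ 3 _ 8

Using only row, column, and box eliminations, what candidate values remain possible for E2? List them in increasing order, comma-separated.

1,3,7,9

Row 2 already contains {5, 6, 8}.
Column E already contains {2, 4, 5}.
Its 3×3 block (box 2) already contains {2, 5, 6}.
Removing those from 1–9 leaves {1, 3, 7, 9} as the candidates for E2.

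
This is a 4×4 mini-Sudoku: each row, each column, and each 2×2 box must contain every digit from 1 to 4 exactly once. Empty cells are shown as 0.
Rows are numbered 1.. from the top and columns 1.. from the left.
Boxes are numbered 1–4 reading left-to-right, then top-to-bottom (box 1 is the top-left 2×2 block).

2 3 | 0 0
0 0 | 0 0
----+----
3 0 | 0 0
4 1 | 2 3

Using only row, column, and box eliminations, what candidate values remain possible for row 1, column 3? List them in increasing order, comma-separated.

Row 1 already contains {2, 3}.
Column 3 already contains {2}.
Its 2×2 block (box 2) already contains {}.
Removing those from 1–4 leaves {1, 4} as the candidates for row 1, column 3.

1,4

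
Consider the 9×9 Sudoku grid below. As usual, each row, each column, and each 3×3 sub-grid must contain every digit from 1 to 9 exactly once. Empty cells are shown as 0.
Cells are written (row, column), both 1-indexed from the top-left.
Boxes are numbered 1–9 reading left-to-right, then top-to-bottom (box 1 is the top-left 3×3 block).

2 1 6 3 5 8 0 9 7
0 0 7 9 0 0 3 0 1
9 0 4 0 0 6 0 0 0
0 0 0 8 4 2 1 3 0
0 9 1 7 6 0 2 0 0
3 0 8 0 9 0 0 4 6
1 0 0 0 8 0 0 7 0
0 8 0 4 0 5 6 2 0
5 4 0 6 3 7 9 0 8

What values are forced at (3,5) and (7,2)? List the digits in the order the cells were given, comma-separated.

7,6

For (3,5):
  Consider where 7 can go in row 3.
  (3,2) is out (box 1 already has a 7).
  (3,4) is out (column 4 already has a 7).
  (3,7) is out (box 3 already has a 7).
  (3,8) is out (column 8 already has a 7).
  (3,9) is out (column 9 already has a 7).
  So the only cell in row 3 that can hold 7 is (3,5).
  So (3,5) = 7.
For (7,2):
  Consider where 6 can go in box 7.
  (7,3) is out (column 3 already has a 6).
  (8,1) is out (row 8 already has a 6).
  (8,3) is out (row 8 already has a 6).
  (9,3) is out (row 9 already has a 6).
  So the only cell in box 7 that can hold 6 is (7,2).
  So (7,2) = 6.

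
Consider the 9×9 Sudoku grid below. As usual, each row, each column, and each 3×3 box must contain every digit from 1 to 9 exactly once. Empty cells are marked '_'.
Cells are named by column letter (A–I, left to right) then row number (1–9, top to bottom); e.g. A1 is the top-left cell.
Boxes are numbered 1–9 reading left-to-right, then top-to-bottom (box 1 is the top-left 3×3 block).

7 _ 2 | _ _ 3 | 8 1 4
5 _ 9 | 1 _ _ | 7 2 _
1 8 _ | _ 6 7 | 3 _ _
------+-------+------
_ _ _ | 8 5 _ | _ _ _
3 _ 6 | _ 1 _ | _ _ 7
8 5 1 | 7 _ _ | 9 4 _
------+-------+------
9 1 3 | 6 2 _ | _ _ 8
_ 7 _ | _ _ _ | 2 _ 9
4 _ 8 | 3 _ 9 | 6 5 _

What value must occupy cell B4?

9

Cell B4 itself could take any of {2, 4, 9} by direct elimination.
Consider where 9 can go in row 4.
A4 is out (column A already has a 9). C4 is out (column C already has a 9). F4 is out (column F already has a 9). G4 is out (column G already has a 9). The remaining empty cells in row 4 are similarly blocked.
So the only cell in row 4 that can hold 9 is B4.
Therefore B4 = 9.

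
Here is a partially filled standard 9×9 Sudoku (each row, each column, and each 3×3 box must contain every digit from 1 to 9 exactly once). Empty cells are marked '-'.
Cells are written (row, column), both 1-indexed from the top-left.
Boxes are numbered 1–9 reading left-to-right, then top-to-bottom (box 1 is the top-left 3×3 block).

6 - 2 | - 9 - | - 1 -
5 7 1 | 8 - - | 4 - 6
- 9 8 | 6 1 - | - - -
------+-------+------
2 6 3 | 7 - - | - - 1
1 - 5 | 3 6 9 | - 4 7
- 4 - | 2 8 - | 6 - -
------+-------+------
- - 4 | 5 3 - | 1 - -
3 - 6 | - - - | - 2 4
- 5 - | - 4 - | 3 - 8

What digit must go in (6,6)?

Cell (6,6) itself could take any of {1, 5} by direct elimination.
Consider where 1 can go in box 5.
(4,5) is out (row 4 already has a 1).
(4,6) is out (row 4 already has a 1).
So the only cell in box 5 that can hold 1 is (6,6).
Therefore (6,6) = 1.

1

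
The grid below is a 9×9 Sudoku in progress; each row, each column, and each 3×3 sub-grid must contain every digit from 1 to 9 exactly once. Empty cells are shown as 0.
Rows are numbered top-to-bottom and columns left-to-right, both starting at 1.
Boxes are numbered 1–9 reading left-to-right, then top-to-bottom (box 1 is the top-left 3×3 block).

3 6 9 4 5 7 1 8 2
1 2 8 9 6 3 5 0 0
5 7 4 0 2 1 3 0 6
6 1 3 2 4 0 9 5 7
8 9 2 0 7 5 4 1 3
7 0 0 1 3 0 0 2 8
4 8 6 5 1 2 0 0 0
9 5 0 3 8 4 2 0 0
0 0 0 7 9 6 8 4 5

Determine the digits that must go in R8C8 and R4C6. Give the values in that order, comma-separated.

For R8C8:
  Consider where 6 can go in box 9.
  R7C7 is out (row 7 already has a 6).
  R7C8 is out (row 7 already has a 6).
  R7C9 is out (row 7 already has a 6).
  R8C9 is out (column 9 already has a 6).
  So the only cell in box 9 that can hold 6 is R8C8.
  So R8C8 = 6.
For R4C6:
  Row 4 already contains {1, 2, 3, 4, 5, 6, 7, 9}.
  Column 6 already contains {1, 2, 3, 4, 5, 6, 7}.
  Its 3×3 block (box 5) already contains {1, 2, 3, 4, 5, 7}.
  The only value from 1–9 not eliminated is 8, so R4C6 = 8.

6,8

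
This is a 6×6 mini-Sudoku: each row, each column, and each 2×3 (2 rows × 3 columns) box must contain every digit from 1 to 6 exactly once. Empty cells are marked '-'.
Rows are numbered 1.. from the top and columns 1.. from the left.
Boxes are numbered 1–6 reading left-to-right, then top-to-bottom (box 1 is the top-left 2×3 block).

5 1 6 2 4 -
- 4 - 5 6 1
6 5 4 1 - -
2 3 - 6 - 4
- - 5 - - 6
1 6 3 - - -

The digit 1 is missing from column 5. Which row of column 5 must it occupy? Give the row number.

5

Consider where 1 can go in column 5.
row 3, column 5 is out (row 3 already has a 1).
row 4, column 5 is out (box 4 already has a 1).
row 6, column 5 is out (row 6 already has a 1).
So the only cell in column 5 that can hold 1 is row 5, column 5.
That is row 5.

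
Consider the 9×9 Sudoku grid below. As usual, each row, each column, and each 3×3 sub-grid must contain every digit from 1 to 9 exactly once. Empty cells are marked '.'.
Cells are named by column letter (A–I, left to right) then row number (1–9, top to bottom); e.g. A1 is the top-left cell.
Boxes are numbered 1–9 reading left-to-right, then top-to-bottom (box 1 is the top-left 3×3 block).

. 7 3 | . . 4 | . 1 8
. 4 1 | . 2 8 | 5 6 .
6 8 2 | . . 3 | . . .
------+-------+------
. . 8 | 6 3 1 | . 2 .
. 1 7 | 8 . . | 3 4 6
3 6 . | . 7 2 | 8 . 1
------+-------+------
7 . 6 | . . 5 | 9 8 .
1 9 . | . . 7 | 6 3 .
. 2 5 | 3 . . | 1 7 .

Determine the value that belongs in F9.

Cell F9 itself could take any of {6, 9} by direct elimination.
Consider where 6 can go in column F.
F5 is out (row 5 already has a 6).
So the only cell in column F that can hold 6 is F9.
Therefore F9 = 6.

6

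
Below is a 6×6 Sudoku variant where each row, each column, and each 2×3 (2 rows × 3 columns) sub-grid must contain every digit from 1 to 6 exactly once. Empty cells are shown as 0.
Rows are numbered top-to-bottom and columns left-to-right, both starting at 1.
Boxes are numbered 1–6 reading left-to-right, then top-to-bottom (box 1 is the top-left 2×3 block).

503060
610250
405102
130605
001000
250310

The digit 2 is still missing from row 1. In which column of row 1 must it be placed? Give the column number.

2

Consider where 2 can go in row 1.
R1C4 is out (column 4 already has a 2).
R1C6 is out (column 6 already has a 2).
So the only cell in row 1 that can hold 2 is R1C2.
That is column 2.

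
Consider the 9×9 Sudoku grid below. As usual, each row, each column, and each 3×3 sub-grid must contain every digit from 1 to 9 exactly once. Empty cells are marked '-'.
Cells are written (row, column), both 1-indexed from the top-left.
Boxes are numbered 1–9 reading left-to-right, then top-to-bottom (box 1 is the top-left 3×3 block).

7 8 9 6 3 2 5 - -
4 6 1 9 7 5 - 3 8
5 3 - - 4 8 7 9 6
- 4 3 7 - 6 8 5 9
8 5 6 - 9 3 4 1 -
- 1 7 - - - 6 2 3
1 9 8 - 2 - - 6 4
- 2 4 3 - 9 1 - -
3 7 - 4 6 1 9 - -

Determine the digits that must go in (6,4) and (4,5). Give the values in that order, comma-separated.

For (6,4):
  Consider where 8 can go in column 4.
  (3,4) is out (row 3 already has a 8).
  (5,4) is out (row 5 already has a 8).
  (7,4) is out (row 7 already has a 8).
  So the only cell in column 4 that can hold 8 is (6,4).
  So (6,4) = 8.
For (4,5):
  Row 4 already contains {3, 4, 5, 6, 7, 8, 9}.
  Column 5 already contains {2, 3, 4, 6, 7, 9}.
  Its 3×3 block (box 5) already contains {3, 6, 7, 9}.
  The only value from 1–9 not eliminated is 1, so (4,5) = 1.

8,1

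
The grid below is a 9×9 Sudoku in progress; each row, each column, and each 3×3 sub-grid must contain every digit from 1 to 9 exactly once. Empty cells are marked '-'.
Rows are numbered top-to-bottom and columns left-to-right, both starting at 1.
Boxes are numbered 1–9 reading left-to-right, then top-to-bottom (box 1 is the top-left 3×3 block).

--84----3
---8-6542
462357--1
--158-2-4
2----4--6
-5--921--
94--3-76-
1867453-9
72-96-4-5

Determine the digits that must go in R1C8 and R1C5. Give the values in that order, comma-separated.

7,2

For R1C8:
  Consider where 7 can go in box 3.
  R1C7 is out (column 7 already has a 7).
  R3C7 is out (row 3 already has a 7).
  R3C8 is out (row 3 already has a 7).
  So the only cell in box 3 that can hold 7 is R1C8.
  So R1C8 = 7.
For R1C5:
  Consider where 2 can go in box 2.
  R1C6 is out (column 6 already has a 2).
  R2C5 is out (row 2 already has a 2).
  So the only cell in box 2 that can hold 2 is R1C5.
  So R1C5 = 2.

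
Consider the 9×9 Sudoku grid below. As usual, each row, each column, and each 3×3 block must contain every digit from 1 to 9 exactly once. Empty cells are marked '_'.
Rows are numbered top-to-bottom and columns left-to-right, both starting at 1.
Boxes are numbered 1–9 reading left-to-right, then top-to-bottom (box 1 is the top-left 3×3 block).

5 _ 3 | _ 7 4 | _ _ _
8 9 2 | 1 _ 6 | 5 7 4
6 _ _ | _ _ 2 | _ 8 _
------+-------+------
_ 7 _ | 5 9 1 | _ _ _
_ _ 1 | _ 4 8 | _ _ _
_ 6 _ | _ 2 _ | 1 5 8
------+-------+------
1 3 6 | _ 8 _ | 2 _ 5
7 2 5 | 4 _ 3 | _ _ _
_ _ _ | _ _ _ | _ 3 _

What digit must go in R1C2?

1

Row 1 already contains {3, 4, 5, 7}.
Column 2 already contains {2, 3, 6, 7, 9}.
Its 3×3 block (box 1) already contains {2, 3, 5, 6, 8, 9}.
The only value from 1–9 not eliminated is 1, so R1C2 = 1.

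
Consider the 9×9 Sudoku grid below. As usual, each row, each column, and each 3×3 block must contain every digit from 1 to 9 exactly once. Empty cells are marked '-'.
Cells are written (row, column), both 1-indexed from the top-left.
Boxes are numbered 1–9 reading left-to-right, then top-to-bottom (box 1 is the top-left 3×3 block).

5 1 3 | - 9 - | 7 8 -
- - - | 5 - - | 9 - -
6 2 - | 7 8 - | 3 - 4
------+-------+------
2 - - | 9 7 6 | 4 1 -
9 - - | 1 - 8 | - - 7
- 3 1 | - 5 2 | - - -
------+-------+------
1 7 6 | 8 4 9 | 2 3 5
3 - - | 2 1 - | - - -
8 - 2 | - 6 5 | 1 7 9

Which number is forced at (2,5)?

Cell (2,5) itself could take any of {2, 3} by direct elimination.
Consider where 2 can go in column 5.
(5,5) is out (box 5 already has a 2).
So the only cell in column 5 that can hold 2 is (2,5).
Therefore (2,5) = 2.

2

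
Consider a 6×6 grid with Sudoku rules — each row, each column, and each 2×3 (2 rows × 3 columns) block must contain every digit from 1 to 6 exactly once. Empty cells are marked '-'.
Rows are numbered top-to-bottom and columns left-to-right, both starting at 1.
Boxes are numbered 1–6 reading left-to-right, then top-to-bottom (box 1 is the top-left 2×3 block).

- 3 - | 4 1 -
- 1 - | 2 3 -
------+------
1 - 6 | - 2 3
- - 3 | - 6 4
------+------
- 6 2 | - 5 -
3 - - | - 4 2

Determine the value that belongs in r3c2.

4

Cell r3c2 itself could take any of {4, 5} by direct elimination.
Consider where 4 can go in row 3.
r3c4 is out (column 4 already has a 4).
So the only cell in row 3 that can hold 4 is r3c2.
Therefore r3c2 = 4.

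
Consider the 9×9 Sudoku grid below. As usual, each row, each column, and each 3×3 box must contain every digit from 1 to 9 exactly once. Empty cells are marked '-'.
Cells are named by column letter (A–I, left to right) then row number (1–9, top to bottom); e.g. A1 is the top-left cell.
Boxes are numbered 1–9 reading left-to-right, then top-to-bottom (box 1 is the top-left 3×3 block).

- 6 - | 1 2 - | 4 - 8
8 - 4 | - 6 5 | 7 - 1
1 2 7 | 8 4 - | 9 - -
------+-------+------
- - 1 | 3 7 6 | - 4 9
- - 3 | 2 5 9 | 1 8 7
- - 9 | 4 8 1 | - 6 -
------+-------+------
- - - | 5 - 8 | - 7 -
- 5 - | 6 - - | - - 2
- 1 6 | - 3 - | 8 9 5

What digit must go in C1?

Row 1 already contains {1, 2, 4, 6, 8}.
Column C already contains {1, 3, 4, 6, 7, 9}.
Its 3×3 block (box 1) already contains {1, 2, 4, 6, 7, 8}.
The only value from 1–9 not eliminated is 5, so C1 = 5.

5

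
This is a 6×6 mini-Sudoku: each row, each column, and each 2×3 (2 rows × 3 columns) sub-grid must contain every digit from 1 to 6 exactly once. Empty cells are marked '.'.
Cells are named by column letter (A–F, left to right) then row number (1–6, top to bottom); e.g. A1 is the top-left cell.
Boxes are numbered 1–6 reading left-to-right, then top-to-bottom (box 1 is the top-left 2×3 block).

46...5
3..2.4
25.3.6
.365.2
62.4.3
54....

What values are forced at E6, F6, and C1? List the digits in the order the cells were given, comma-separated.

2,1,2

For E6:
  Consider where 2 can go in row 6.
  C6 is out (box 5 already has a 2).
  D6 is out (column D already has a 2).
  F6 is out (column F already has a 2).
  So the only cell in row 6 that can hold 2 is E6.
  So E6 = 2.
For F6:
  Row 6 already contains {4, 5}.
  Column F already contains {2, 3, 4, 5, 6}.
  Its 2×3 block (box 6) already contains {3, 4}.
  The only value from 1–6 not eliminated is 1, so F6 = 1.
For C1:
  Consider where 2 can go in column C.
  C2 is out (row 2 already has a 2).
  C3 is out (row 3 already has a 2).
  C5 is out (row 5 already has a 2).
  C6 is out (box 5 already has a 2).
  So the only cell in column C that can hold 2 is C1.
  So C1 = 2.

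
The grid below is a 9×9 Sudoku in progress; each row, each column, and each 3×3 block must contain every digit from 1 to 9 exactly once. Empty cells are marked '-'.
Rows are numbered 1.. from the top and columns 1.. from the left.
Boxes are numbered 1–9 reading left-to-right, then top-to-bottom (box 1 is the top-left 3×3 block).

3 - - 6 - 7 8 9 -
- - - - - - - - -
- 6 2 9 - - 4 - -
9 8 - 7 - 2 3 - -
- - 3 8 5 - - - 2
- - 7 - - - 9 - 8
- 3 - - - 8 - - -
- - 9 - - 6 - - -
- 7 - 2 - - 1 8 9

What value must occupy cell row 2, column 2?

9

Cell row 2, column 2 itself could take any of {1, 4, 5, 9} by direct elimination.
Consider where 9 can go in column 2.
row 1, column 2 is out (row 1 already has a 9).
row 5, column 2 is out (box 4 already has a 9).
row 6, column 2 is out (row 6 already has a 9).
row 8, column 2 is out (row 8 already has a 9).
So the only cell in column 2 that can hold 9 is row 2, column 2.
Therefore row 2, column 2 = 9.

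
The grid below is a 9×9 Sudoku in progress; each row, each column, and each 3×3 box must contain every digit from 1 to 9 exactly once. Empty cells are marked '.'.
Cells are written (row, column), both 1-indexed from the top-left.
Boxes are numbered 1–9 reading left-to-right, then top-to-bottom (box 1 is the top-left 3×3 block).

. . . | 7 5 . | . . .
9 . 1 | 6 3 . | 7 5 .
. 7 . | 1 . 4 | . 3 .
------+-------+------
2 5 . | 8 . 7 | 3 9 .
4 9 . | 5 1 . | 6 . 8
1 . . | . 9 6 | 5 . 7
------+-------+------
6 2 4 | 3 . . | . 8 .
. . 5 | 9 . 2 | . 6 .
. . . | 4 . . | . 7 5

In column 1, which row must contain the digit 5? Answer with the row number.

3

Consider where 5 can go in column 1.
(1,1) is out (row 1 already has a 5).
(8,1) is out (row 8 already has a 5).
(9,1) is out (row 9 already has a 5).
So the only cell in column 1 that can hold 5 is (3,1).
That is row 3.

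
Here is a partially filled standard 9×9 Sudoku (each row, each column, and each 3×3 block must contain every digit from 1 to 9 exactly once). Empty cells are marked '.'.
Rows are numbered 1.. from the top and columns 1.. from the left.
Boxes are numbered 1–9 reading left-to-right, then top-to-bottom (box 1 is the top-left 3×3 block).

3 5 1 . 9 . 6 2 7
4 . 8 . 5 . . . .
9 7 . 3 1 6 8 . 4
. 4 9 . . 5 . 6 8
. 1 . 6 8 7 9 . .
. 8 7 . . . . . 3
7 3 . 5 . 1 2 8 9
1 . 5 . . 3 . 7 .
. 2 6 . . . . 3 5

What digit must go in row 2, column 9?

Row 2 already contains {4, 5, 8}.
Column 9 already contains {3, 4, 5, 7, 8, 9}.
Its 3×3 block (box 3) already contains {2, 4, 6, 7, 8}.
The only value from 1–9 not eliminated is 1, so row 2, column 9 = 1.

1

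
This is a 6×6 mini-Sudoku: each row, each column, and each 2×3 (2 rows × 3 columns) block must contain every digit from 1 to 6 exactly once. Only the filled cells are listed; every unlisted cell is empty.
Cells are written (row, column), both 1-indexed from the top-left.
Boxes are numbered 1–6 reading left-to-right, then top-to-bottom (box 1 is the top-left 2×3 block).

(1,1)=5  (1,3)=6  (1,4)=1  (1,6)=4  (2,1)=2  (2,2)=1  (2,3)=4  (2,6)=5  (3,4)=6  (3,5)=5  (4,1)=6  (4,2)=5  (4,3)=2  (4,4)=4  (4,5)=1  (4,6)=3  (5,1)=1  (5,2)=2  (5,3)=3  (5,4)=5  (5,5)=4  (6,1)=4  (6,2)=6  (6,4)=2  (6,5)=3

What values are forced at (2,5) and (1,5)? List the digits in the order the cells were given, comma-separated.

6,2

For (2,5):
  Row 2 already contains {1, 2, 4, 5}.
  Column 5 already contains {1, 3, 4, 5}.
  Its 2×3 block (box 2) already contains {1, 4, 5}.
  The only value from 1–6 not eliminated is 6, so (2,5) = 6.
For (1,5):
  Row 1 already contains {1, 4, 5, 6}.
  Column 5 already contains {1, 3, 4, 5}.
  Its 2×3 block (box 2) already contains {1, 4, 5}.
  The only value from 1–6 not eliminated is 2, so (1,5) = 2.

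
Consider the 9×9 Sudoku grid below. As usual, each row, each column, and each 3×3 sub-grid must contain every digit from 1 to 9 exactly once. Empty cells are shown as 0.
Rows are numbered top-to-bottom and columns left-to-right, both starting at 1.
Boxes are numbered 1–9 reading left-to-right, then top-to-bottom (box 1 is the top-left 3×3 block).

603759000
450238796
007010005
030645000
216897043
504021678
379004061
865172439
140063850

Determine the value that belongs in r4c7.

9

Cell r4c7 itself could take any of {1, 2, 9} by direct elimination.
Consider where 9 can go in column 7.
r1c7 is out (row 1 already has a 9).
r3c7 is out (box 3 already has a 9).
r5c7 is out (row 5 already has a 9).
r7c7 is out (row 7 already has a 9).
So the only cell in column 7 that can hold 9 is r4c7.
Therefore r4c7 = 9.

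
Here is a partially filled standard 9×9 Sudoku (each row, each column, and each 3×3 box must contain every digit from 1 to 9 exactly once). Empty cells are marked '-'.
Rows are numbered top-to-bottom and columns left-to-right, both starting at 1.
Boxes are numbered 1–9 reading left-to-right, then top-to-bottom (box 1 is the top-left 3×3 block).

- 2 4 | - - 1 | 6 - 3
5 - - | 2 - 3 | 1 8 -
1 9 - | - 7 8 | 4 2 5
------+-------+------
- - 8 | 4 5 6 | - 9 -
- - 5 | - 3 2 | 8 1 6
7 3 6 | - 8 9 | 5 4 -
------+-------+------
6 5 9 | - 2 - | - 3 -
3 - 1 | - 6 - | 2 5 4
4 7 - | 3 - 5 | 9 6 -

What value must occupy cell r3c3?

3

Row 3 already contains {1, 2, 4, 5, 7, 8, 9}.
Column 3 already contains {1, 4, 5, 6, 8, 9}.
Its 3×3 block (box 1) already contains {1, 2, 4, 5, 9}.
The only value from 1–9 not eliminated is 3, so r3c3 = 3.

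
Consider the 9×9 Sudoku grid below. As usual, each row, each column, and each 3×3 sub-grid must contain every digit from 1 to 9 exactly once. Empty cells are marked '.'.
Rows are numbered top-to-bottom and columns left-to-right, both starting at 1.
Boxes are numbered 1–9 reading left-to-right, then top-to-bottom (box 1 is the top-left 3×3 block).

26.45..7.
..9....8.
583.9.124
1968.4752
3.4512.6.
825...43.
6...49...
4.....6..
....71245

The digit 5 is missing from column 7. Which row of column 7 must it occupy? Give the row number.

2

Consider where 5 can go in column 7.
r1c7 is out (row 1 already has a 5).
r5c7 is out (row 5 already has a 5).
r7c7 is out (box 9 already has a 5).
So the only cell in column 7 that can hold 5 is r2c7.
That is row 2.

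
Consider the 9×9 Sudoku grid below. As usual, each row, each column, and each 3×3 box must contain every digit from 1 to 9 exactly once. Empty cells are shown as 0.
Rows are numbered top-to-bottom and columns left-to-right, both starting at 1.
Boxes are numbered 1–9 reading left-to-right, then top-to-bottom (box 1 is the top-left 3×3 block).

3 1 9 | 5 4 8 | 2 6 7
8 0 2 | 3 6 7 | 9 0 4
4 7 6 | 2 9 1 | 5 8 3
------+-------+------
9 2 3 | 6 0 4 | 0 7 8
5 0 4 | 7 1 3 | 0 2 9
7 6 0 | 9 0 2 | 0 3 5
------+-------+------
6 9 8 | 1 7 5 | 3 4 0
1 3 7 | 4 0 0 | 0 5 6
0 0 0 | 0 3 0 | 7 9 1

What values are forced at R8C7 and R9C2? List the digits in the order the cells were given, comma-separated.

For R8C7:
  Row 8 already contains {1, 3, 4, 5, 6, 7}.
  Column 7 already contains {2, 3, 5, 7, 9}.
  Its 3×3 block (box 9) already contains {1, 3, 4, 5, 6, 7, 9}.
  The only value from 1–9 not eliminated is 8, so R8C7 = 8.
For R9C2:
  Consider where 4 can go in row 9.
  R9C1 is out (column 1 already has a 4).
  R9C3 is out (column 3 already has a 4).
  R9C4 is out (column 4 already has a 4).
  R9C6 is out (column 6 already has a 4).
  So the only cell in row 9 that can hold 4 is R9C2.
  So R9C2 = 4.

8,4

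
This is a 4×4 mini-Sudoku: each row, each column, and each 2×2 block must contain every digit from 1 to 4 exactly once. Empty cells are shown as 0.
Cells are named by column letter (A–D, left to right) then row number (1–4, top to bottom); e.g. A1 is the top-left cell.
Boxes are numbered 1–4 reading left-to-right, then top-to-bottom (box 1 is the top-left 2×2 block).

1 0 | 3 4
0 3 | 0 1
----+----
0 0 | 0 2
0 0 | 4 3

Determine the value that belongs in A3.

Cell A3 itself could take any of {3, 4} by direct elimination.
Consider where 3 can go in row 3.
B3 is out (column B already has a 3).
C3 is out (column C already has a 3).
So the only cell in row 3 that can hold 3 is A3.
Therefore A3 = 3.

3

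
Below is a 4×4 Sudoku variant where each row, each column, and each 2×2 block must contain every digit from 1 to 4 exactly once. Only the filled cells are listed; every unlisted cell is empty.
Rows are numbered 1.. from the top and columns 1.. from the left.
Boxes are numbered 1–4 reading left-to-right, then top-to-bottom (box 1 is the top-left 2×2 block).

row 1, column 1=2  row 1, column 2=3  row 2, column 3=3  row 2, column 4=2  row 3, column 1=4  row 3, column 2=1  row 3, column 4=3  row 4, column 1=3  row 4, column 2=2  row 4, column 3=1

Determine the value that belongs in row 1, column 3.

Row 1 already contains {2, 3}.
Column 3 already contains {1, 3}.
Its 2×2 block (box 2) already contains {2, 3}.
The only value from 1–4 not eliminated is 4, so row 1, column 3 = 4.

4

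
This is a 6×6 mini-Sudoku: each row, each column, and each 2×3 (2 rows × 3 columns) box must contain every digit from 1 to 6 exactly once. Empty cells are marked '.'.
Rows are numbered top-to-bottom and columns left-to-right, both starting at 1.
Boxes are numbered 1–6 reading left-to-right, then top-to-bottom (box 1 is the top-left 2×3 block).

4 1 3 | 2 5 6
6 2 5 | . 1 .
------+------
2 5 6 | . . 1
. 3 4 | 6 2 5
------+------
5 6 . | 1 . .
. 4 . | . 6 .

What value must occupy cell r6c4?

5

Cell r6c4 itself could take any of {3, 5} by direct elimination.
Consider where 5 can go in column 4.
r2c4 is out (row 2 already has a 5).
r3c4 is out (row 3 already has a 5).
So the only cell in column 4 that can hold 5 is r6c4.
Therefore r6c4 = 5.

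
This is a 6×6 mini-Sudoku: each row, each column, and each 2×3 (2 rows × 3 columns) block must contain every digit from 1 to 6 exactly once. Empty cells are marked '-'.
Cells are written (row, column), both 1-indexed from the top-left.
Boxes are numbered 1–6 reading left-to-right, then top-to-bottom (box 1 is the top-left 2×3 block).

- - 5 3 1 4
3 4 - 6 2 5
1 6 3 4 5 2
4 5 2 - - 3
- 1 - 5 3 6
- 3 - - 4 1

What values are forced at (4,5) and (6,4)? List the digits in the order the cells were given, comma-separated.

For (4,5):
  Row 4 already contains {2, 3, 4, 5}.
  Column 5 already contains {1, 2, 3, 4, 5}.
  Its 2×3 block (box 4) already contains {2, 3, 4, 5}.
  The only value from 1–6 not eliminated is 6, so (4,5) = 6.
For (6,4):
  Row 6 already contains {1, 3, 4}.
  Column 4 already contains {3, 4, 5, 6}.
  Its 2×3 block (box 6) already contains {1, 3, 4, 5, 6}.
  The only value from 1–6 not eliminated is 2, so (6,4) = 2.

6,2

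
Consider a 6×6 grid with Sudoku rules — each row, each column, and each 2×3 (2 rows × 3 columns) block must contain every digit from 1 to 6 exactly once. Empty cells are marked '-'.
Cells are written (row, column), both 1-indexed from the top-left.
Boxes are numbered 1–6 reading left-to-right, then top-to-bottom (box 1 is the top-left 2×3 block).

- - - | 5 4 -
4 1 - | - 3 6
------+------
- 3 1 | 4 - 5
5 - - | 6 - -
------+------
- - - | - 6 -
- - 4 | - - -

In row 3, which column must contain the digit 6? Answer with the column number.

1

Consider where 6 can go in row 3.
(3,5) is out (column 5 already has a 6).
So the only cell in row 3 that can hold 6 is (3,1).
That is column 1.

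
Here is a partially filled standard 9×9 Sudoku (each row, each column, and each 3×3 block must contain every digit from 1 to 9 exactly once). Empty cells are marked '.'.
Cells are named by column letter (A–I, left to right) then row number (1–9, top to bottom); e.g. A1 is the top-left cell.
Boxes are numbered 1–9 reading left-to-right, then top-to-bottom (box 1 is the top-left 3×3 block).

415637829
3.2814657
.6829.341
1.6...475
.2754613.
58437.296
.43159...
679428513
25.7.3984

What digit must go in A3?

7

Row 3 already contains {1, 2, 3, 4, 6, 8, 9}.
Column A already contains {1, 2, 3, 4, 5, 6}.
Its 3×3 block (box 1) already contains {1, 2, 3, 4, 5, 6, 8}.
The only value from 1–9 not eliminated is 7, so A3 = 7.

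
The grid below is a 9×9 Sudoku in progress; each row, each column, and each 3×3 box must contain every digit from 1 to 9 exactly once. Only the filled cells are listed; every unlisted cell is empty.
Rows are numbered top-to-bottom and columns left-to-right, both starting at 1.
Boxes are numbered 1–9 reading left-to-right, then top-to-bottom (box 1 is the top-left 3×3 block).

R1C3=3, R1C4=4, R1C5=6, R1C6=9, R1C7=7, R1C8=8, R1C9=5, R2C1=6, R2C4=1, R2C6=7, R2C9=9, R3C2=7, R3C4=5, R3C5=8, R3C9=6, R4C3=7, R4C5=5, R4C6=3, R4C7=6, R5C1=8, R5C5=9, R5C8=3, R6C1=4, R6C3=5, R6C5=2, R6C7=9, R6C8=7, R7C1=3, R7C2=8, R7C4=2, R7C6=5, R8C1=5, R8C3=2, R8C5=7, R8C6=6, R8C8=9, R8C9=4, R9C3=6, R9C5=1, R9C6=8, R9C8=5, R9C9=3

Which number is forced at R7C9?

7

Cell R7C9 itself could take any of {1, 7} by direct elimination.
Consider where 7 can go in column 9.
R4C9 is out (row 4 already has a 7).
R5C9 is out (box 6 already has a 7).
R6C9 is out (row 6 already has a 7).
So the only cell in column 9 that can hold 7 is R7C9.
Therefore R7C9 = 7.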